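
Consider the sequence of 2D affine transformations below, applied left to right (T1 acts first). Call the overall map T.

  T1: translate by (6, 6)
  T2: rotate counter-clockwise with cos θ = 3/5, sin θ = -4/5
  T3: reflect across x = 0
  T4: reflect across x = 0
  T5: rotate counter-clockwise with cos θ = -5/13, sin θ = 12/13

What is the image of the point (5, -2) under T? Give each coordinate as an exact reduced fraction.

T(p) = (139/65, 748/65)

T1 translate by (6, 6): (5, -2) → (11, 4)
T2 rotate counter-clockwise with cos θ = 3/5, sin θ = -4/5: (11, 4) → (49/5, -32/5)
T3 reflect across x = 0: (49/5, -32/5) → (-49/5, -32/5)
T4 reflect across x = 0: (-49/5, -32/5) → (49/5, -32/5)
T5 rotate counter-clockwise with cos θ = -5/13, sin θ = 12/13: (49/5, -32/5) → (139/65, 748/65)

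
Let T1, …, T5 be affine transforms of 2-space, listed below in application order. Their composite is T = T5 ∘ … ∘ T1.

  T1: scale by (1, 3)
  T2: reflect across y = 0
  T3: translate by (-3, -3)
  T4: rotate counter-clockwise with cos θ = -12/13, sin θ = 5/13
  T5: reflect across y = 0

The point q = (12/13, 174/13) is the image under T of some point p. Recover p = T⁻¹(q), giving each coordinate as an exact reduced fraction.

p = (-3, -5)

T1 = [1 0 0; 0 3 0; 0 0 1]
T2·T1 = [1 0 0; 0 -3 0; 0 0 1]
T3·…·T1 = [1 0 -3; 0 -3 -3; 0 0 1]
T4·…·T1 = [-12/13 15/13 51/13; 5/13 36/13 21/13; 0 0 1]
T5·…·T1 = [-12/13 15/13 51/13; -5/13 -36/13 -21/13; 0 0 1]
det M = 3; M⁻¹ = [-12/13 -5/13 3; 5/39 -4/13 -1; 0 0 1]
M⁻¹ · (12/13, 174/13)ᵀ = (-3, -5)ᵀ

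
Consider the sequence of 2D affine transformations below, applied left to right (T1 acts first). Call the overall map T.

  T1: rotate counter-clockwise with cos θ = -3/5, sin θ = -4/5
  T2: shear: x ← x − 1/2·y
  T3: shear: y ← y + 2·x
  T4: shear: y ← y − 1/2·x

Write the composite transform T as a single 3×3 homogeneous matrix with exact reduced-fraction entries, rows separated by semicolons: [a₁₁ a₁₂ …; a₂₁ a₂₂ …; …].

T = [-1/5 11/10 0; -11/10 21/20 0; 0 0 1]

T1 = [-3/5 4/5 0; -4/5 -3/5 0; 0 0 1]
T2·T1 = [-1/5 11/10 0; -4/5 -3/5 0; 0 0 1]
T3·…·T1 = [-1/5 11/10 0; -6/5 8/5 0; 0 0 1]
T4·…·T1 = [-1/5 11/10 0; -11/10 21/20 0; 0 0 1]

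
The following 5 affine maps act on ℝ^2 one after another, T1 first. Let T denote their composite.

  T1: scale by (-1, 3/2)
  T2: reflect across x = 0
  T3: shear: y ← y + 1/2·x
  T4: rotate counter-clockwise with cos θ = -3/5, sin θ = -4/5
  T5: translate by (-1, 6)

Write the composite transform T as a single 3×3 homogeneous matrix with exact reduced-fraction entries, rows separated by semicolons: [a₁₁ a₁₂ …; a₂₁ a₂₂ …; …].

T1 = [-1 0 0; 0 3/2 0; 0 0 1]
T2·T1 = [1 0 0; 0 3/2 0; 0 0 1]
T3·…·T1 = [1 0 0; 1/2 3/2 0; 0 0 1]
T4·…·T1 = [-1/5 6/5 0; -11/10 -9/10 0; 0 0 1]
T5·…·T1 = [-1/5 6/5 -1; -11/10 -9/10 6; 0 0 1]

T = [-1/5 6/5 -1; -11/10 -9/10 6; 0 0 1]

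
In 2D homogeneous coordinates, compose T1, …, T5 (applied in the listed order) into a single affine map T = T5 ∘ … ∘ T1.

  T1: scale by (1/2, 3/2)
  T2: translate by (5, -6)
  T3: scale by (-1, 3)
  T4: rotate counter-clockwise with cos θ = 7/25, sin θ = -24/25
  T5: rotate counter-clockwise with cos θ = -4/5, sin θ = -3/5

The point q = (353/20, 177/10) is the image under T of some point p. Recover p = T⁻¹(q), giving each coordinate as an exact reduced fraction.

p = (-3, -3/2)

T1 = [1/2 0 0; 0 3/2 0; 0 0 1]
T2·T1 = [1/2 0 5; 0 3/2 -6; 0 0 1]
T3·…·T1 = [-1/2 0 -5; 0 9/2 -18; 0 0 1]
T4·…·T1 = [-7/50 108/25 -467/25; 12/25 63/50 -6/25; 0 0 1]
T5·…·T1 = [2/5 -27/10 74/5; -3/10 -18/5 57/5; 0 0 1]
det M = -9/4; M⁻¹ = [8/5 -6/5 -10; -2/15 -8/45 4; 0 0 1]
M⁻¹ · (353/20, 177/10)ᵀ = (-3, -3/2)ᵀ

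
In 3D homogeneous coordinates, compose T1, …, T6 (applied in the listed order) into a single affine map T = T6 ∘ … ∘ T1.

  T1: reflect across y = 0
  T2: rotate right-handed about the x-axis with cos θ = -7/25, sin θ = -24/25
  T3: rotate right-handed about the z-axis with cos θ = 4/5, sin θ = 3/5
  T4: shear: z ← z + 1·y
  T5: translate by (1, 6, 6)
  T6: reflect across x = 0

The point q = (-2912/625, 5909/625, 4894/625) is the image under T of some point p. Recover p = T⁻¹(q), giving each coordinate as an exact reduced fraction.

T1 = [1 0 0 0; 0 -1 0 0; 0 0 1 0; 0 0 0 1]
T2·T1 = [1 0 0 0; 0 7/25 24/25 0; 0 24/25 -7/25 0; 0 0 0 1]
T3·…·T1 = [4/5 -21/125 -72/125 0; 3/5 28/125 96/125 0; 0 24/25 -7/25 0; 0 0 0 1]
T4·…·T1 = [4/5 -21/125 -72/125 0; 3/5 28/125 96/125 0; 3/5 148/125 61/125 0; 0 0 0 1]
T5·…·T1 = [4/5 -21/125 -72/125 1; 3/5 28/125 96/125 6; 3/5 148/125 61/125 6; 0 0 0 1]
T6·…·T1 = [-4/5 21/125 72/125 -1; 3/5 28/125 96/125 6; 3/5 148/125 61/125 6; 0 0 0 1]
det M = 1; M⁻¹ = [-4/5 3/5 0 -22/5; 21/125 -92/125 24/25 -147/125; 72/125 131/125 -7/25 -504/125; 0 0 0 1]
M⁻¹ · (-2912/625, 5909/625, 4894/625)ᵀ = (5, -7/5, 1)ᵀ

p = (5, -7/5, 1)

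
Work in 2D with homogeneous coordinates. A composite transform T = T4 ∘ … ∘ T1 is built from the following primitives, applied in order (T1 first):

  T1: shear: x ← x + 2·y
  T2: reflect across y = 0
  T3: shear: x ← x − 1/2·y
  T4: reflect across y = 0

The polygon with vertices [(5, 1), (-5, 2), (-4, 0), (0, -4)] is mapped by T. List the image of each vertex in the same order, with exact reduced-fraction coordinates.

T1 shear: x ← x + 2·y: (5, 1) → (7, 1); (-5, 2) → (-1, 2); (-4, 0) → (-4, 0); (0, -4) → (-8, -4)
T2 reflect across y = 0: (7, 1) → (7, -1); (-1, 2) → (-1, -2); (-4, 0) → (-4, 0); (-8, -4) → (-8, 4)
T3 shear: x ← x − 1/2·y: (7, -1) → (15/2, -1); (-1, -2) → (0, -2); (-4, 0) → (-4, 0); (-8, 4) → (-10, 4)
T4 reflect across y = 0: (15/2, -1) → (15/2, 1); (0, -2) → (0, 2); (-4, 0) → (-4, 0); (-10, 4) → (-10, -4)

image vertices: (15/2, 1), (0, 2), (-4, 0), (-10, -4)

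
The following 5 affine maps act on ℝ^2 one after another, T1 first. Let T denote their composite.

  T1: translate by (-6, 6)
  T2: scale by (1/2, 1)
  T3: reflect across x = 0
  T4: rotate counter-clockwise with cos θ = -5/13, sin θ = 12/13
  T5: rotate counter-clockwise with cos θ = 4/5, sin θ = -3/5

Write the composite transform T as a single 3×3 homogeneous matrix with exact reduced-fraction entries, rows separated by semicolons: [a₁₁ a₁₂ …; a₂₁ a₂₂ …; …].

T = [-8/65 -63/65 -66/13; -63/130 16/65 57/13; 0 0 1]

T1 = [1 0 -6; 0 1 6; 0 0 1]
T2·T1 = [1/2 0 -3; 0 1 6; 0 0 1]
T3·…·T1 = [-1/2 0 3; 0 1 6; 0 0 1]
T4·…·T1 = [5/26 -12/13 -87/13; -6/13 -5/13 6/13; 0 0 1]
T5·…·T1 = [-8/65 -63/65 -66/13; -63/130 16/65 57/13; 0 0 1]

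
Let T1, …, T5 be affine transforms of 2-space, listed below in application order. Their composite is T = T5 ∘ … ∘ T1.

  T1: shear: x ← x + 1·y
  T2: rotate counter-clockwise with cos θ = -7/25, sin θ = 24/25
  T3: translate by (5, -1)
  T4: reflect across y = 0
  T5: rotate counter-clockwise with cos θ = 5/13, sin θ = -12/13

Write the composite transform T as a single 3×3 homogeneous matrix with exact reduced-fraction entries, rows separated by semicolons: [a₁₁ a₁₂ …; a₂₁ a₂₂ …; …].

T = [-323/325 -359/325 37/13; -36/325 287/325 -55/13; 0 0 1]

T1 = [1 1 0; 0 1 0; 0 0 1]
T2·T1 = [-7/25 -31/25 0; 24/25 17/25 0; 0 0 1]
T3·…·T1 = [-7/25 -31/25 5; 24/25 17/25 -1; 0 0 1]
T4·…·T1 = [-7/25 -31/25 5; -24/25 -17/25 1; 0 0 1]
T5·…·T1 = [-323/325 -359/325 37/13; -36/325 287/325 -55/13; 0 0 1]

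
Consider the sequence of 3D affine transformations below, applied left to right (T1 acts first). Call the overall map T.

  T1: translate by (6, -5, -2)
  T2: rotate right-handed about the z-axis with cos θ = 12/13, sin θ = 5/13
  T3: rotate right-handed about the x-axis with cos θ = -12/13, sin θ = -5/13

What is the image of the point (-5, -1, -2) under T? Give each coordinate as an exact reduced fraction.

T1 translate by (6, -5, -2): (-5, -1, -2) → (1, -6, -4)
T2 rotate right-handed about the z-axis with cos θ = 12/13, sin θ = 5/13: (1, -6, -4) → (42/13, -67/13, -4)
T3 rotate right-handed about the x-axis with cos θ = -12/13, sin θ = -5/13: (42/13, -67/13, -4) → (42/13, 544/169, 959/169)

T(p) = (42/13, 544/169, 959/169)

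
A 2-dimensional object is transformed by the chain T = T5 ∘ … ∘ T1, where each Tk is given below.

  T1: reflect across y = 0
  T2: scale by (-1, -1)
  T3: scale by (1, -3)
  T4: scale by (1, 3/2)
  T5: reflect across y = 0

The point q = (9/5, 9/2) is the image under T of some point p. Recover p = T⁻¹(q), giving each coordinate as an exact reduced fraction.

T1 = [1 0 0; 0 -1 0; 0 0 1]
T2·T1 = [-1 0 0; 0 1 0; 0 0 1]
T3·…·T1 = [-1 0 0; 0 -3 0; 0 0 1]
T4·…·T1 = [-1 0 0; 0 -9/2 0; 0 0 1]
T5·…·T1 = [-1 0 0; 0 9/2 0; 0 0 1]
det M = -9/2; M⁻¹ = [-1 0 0; 0 2/9 0; 0 0 1]
M⁻¹ · (9/5, 9/2)ᵀ = (-9/5, 1)ᵀ

p = (-9/5, 1)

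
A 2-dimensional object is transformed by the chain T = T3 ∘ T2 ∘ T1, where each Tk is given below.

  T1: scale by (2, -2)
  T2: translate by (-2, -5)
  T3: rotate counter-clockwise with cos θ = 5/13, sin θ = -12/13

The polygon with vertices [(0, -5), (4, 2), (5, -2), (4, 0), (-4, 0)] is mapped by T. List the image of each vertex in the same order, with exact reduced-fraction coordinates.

T1 scale by (2, -2): (0, -5) → (0, 10); (4, 2) → (8, -4); (5, -2) → (10, 4); (4, 0) → (8, 0); (-4, 0) → (-8, 0)
T2 translate by (-2, -5): (0, 10) → (-2, 5); (8, -4) → (6, -9); (10, 4) → (8, -1); (8, 0) → (6, -5); (-8, 0) → (-10, -5)
T3 rotate counter-clockwise with cos θ = 5/13, sin θ = -12/13: (-2, 5) → (50/13, 49/13); (6, -9) → (-6, -9); (8, -1) → (28/13, -101/13); (6, -5) → (-30/13, -97/13); (-10, -5) → (-110/13, 95/13)

image vertices: (50/13, 49/13), (-6, -9), (28/13, -101/13), (-30/13, -97/13), (-110/13, 95/13)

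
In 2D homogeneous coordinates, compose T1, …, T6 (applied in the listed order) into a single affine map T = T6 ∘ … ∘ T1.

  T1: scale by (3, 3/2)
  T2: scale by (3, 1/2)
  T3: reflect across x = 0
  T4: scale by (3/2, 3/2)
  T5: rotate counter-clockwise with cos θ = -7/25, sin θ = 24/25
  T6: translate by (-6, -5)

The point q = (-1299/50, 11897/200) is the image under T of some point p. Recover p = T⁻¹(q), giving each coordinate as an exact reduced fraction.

p = (-5, 1)

T1 = [3 0 0; 0 3/2 0; 0 0 1]
T2·T1 = [9 0 0; 0 3/4 0; 0 0 1]
T3·…·T1 = [-9 0 0; 0 3/4 0; 0 0 1]
T4·…·T1 = [-27/2 0 0; 0 9/8 0; 0 0 1]
T5·…·T1 = [189/50 -27/25 0; -324/25 -63/200 0; 0 0 1]
T6·…·T1 = [189/50 -27/25 -6; -324/25 -63/200 -5; 0 0 1]
det M = -243/16; M⁻¹ = [14/675 -16/225 -52/225; -64/75 -56/225 -1432/225; 0 0 1]
M⁻¹ · (-1299/50, 11897/200)ᵀ = (-5, 1)ᵀ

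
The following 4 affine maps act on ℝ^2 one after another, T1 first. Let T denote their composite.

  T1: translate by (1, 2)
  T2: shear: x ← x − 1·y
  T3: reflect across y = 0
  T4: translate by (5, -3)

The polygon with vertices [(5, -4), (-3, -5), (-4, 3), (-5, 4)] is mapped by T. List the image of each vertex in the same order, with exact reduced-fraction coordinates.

T1 translate by (1, 2): (5, -4) → (6, -2); (-3, -5) → (-2, -3); (-4, 3) → (-3, 5); (-5, 4) → (-4, 6)
T2 shear: x ← x − 1·y: (6, -2) → (8, -2); (-2, -3) → (1, -3); (-3, 5) → (-8, 5); (-4, 6) → (-10, 6)
T3 reflect across y = 0: (8, -2) → (8, 2); (1, -3) → (1, 3); (-8, 5) → (-8, -5); (-10, 6) → (-10, -6)
T4 translate by (5, -3): (8, 2) → (13, -1); (1, 3) → (6, 0); (-8, -5) → (-3, -8); (-10, -6) → (-5, -9)

image vertices: (13, -1), (6, 0), (-3, -8), (-5, -9)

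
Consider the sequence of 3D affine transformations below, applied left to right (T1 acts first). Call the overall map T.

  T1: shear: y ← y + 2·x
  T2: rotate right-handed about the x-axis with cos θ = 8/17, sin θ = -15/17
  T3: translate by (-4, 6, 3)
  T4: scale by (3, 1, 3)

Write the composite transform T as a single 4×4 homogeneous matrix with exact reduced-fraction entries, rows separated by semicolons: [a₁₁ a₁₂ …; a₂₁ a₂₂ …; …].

T = [3 0 0 -12; 16/17 8/17 15/17 6; -90/17 -45/17 24/17 9; 0 0 0 1]

T1 = [1 0 0 0; 2 1 0 0; 0 0 1 0; 0 0 0 1]
T2·T1 = [1 0 0 0; 16/17 8/17 15/17 0; -30/17 -15/17 8/17 0; 0 0 0 1]
T3·…·T1 = [1 0 0 -4; 16/17 8/17 15/17 6; -30/17 -15/17 8/17 3; 0 0 0 1]
T4·…·T1 = [3 0 0 -12; 16/17 8/17 15/17 6; -90/17 -45/17 24/17 9; 0 0 0 1]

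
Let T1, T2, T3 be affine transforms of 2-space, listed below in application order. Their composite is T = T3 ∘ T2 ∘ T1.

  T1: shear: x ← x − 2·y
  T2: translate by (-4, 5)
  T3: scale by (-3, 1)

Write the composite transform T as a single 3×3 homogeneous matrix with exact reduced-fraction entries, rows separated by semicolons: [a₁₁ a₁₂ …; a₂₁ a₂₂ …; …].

T1 = [1 -2 0; 0 1 0; 0 0 1]
T2·T1 = [1 -2 -4; 0 1 5; 0 0 1]
T3·…·T1 = [-3 6 12; 0 1 5; 0 0 1]

T = [-3 6 12; 0 1 5; 0 0 1]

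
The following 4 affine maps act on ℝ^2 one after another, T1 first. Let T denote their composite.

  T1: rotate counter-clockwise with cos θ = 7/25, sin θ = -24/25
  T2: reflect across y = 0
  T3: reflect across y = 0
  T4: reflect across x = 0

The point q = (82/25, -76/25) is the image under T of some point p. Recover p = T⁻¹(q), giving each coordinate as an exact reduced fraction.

p = (2, -4)

T1 = [7/25 24/25 0; -24/25 7/25 0; 0 0 1]
T2·T1 = [7/25 24/25 0; 24/25 -7/25 0; 0 0 1]
T3·…·T1 = [7/25 24/25 0; -24/25 7/25 0; 0 0 1]
T4·…·T1 = [-7/25 -24/25 0; -24/25 7/25 0; 0 0 1]
det M = -1; M⁻¹ = [-7/25 -24/25 0; -24/25 7/25 0; 0 0 1]
M⁻¹ · (82/25, -76/25)ᵀ = (2, -4)ᵀ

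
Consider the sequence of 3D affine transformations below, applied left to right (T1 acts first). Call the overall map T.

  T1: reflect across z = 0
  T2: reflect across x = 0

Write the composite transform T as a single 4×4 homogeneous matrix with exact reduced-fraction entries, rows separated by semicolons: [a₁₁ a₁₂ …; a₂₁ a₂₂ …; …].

T1 = [1 0 0 0; 0 1 0 0; 0 0 -1 0; 0 0 0 1]
T2·T1 = [-1 0 0 0; 0 1 0 0; 0 0 -1 0; 0 0 0 1]

T = [-1 0 0 0; 0 1 0 0; 0 0 -1 0; 0 0 0 1]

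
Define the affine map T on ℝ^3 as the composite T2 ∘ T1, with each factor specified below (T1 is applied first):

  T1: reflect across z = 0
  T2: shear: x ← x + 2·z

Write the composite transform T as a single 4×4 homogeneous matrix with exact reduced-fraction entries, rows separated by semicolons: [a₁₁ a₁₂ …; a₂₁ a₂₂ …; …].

T = [1 0 -2 0; 0 1 0 0; 0 0 -1 0; 0 0 0 1]

T1 = [1 0 0 0; 0 1 0 0; 0 0 -1 0; 0 0 0 1]
T2·T1 = [1 0 -2 0; 0 1 0 0; 0 0 -1 0; 0 0 0 1]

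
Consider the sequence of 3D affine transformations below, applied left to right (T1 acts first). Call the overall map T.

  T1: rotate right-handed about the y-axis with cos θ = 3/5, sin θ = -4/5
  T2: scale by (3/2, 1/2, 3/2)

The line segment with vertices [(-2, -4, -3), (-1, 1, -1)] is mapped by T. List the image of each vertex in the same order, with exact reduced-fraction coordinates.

T1 rotate right-handed about the y-axis with cos θ = 3/5, sin θ = -4/5: (-2, -4, -3) → (6/5, -4, -17/5); (-1, 1, -1) → (1/5, 1, -7/5)
T2 scale by (3/2, 1/2, 3/2): (6/5, -4, -17/5) → (9/5, -2, -51/10); (1/5, 1, -7/5) → (3/10, 1/2, -21/10)

image vertices: (9/5, -2, -51/10), (3/10, 1/2, -21/10)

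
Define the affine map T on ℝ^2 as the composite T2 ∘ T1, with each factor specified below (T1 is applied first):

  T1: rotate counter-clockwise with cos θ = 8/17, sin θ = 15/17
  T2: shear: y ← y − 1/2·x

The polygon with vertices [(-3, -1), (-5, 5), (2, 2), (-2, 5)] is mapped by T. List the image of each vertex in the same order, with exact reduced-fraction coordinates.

T1 rotate counter-clockwise with cos θ = 8/17, sin θ = 15/17: (-3, -1) → (-9/17, -53/17); (-5, 5) → (-115/17, -35/17); (2, 2) → (-14/17, 46/17); (-2, 5) → (-91/17, 10/17)
T2 shear: y ← y − 1/2·x: (-9/17, -53/17) → (-9/17, -97/34); (-115/17, -35/17) → (-115/17, 45/34); (-14/17, 46/17) → (-14/17, 53/17); (-91/17, 10/17) → (-91/17, 111/34)

image vertices: (-9/17, -97/34), (-115/17, 45/34), (-14/17, 53/17), (-91/17, 111/34)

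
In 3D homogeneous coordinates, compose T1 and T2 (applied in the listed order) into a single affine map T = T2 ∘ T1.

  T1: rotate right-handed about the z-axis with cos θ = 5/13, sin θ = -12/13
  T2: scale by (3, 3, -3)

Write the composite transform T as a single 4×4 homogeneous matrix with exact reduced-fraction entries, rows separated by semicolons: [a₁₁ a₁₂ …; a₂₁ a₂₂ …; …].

T1 = [5/13 12/13 0 0; -12/13 5/13 0 0; 0 0 1 0; 0 0 0 1]
T2·T1 = [15/13 36/13 0 0; -36/13 15/13 0 0; 0 0 -3 0; 0 0 0 1]

T = [15/13 36/13 0 0; -36/13 15/13 0 0; 0 0 -3 0; 0 0 0 1]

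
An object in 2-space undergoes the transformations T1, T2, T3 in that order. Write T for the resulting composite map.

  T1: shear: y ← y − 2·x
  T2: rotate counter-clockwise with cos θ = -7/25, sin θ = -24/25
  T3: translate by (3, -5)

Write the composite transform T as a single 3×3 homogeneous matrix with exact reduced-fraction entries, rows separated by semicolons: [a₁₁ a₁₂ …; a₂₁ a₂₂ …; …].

T = [-11/5 24/25 3; -2/5 -7/25 -5; 0 0 1]

T1 = [1 0 0; -2 1 0; 0 0 1]
T2·T1 = [-11/5 24/25 0; -2/5 -7/25 0; 0 0 1]
T3·…·T1 = [-11/5 24/25 3; -2/5 -7/25 -5; 0 0 1]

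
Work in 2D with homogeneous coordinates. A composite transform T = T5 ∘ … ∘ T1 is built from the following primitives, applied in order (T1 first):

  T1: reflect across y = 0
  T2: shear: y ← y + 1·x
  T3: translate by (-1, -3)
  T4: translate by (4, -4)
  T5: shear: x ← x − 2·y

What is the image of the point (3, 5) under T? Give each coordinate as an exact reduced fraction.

T1 reflect across y = 0: (3, 5) → (3, -5)
T2 shear: y ← y + 1·x: (3, -5) → (3, -2)
T3 translate by (-1, -3): (3, -2) → (2, -5)
T4 translate by (4, -4): (2, -5) → (6, -9)
T5 shear: x ← x − 2·y: (6, -9) → (24, -9)

T(p) = (24, -9)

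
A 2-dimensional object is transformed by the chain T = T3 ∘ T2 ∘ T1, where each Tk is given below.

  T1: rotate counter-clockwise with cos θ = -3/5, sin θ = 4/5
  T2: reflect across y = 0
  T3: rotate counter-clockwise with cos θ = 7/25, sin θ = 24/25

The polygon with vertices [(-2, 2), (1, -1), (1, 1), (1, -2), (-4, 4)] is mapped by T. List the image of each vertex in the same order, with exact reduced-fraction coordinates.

T1 rotate counter-clockwise with cos θ = -3/5, sin θ = 4/5: (-2, 2) → (-2/5, -14/5); (1, -1) → (1/5, 7/5); (1, 1) → (-7/5, 1/5); (1, -2) → (1, 2); (-4, 4) → (-4/5, -28/5)
T2 reflect across y = 0: (-2/5, -14/5) → (-2/5, 14/5); (1/5, 7/5) → (1/5, -7/5); (-7/5, 1/5) → (-7/5, -1/5); (1, 2) → (1, -2); (-4/5, -28/5) → (-4/5, 28/5)
T3 rotate counter-clockwise with cos θ = 7/25, sin θ = 24/25: (-2/5, 14/5) → (-14/5, 2/5); (1/5, -7/5) → (7/5, -1/5); (-7/5, -1/5) → (-1/5, -7/5); (1, -2) → (11/5, 2/5); (-4/5, 28/5) → (-28/5, 4/5)

image vertices: (-14/5, 2/5), (7/5, -1/5), (-1/5, -7/5), (11/5, 2/5), (-28/5, 4/5)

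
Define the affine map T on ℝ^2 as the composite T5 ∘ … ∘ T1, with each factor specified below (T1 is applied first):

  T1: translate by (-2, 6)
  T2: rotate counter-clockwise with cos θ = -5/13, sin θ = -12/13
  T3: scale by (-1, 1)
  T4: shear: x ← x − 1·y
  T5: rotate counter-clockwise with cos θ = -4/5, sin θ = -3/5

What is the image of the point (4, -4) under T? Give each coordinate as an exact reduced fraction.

T(p) = (-14/5, 76/65)

T1 translate by (-2, 6): (4, -4) → (2, 2)
T2 rotate counter-clockwise with cos θ = -5/13, sin θ = -12/13: (2, 2) → (14/13, -34/13)
T3 scale by (-1, 1): (14/13, -34/13) → (-14/13, -34/13)
T4 shear: x ← x − 1·y: (-14/13, -34/13) → (20/13, -34/13)
T5 rotate counter-clockwise with cos θ = -4/5, sin θ = -3/5: (20/13, -34/13) → (-14/5, 76/65)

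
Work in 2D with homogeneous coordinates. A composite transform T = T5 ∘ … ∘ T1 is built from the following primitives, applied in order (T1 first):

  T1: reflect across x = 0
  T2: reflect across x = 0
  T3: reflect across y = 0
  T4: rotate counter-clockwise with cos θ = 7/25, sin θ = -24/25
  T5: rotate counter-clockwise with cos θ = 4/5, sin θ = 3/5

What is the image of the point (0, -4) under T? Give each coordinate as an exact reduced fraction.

T1 reflect across x = 0: (0, -4) → (0, -4)
T2 reflect across x = 0: (0, -4) → (0, -4)
T3 reflect across y = 0: (0, -4) → (0, 4)
T4 rotate counter-clockwise with cos θ = 7/25, sin θ = -24/25: (0, 4) → (96/25, 28/25)
T5 rotate counter-clockwise with cos θ = 4/5, sin θ = 3/5: (96/25, 28/25) → (12/5, 16/5)

T(p) = (12/5, 16/5)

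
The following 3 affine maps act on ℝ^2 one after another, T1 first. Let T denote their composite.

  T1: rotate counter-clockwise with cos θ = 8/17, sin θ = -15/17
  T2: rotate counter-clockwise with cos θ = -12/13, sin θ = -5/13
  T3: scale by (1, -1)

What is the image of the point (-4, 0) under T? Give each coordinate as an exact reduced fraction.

T1 rotate counter-clockwise with cos θ = 8/17, sin θ = -15/17: (-4, 0) → (-32/17, 60/17)
T2 rotate counter-clockwise with cos θ = -12/13, sin θ = -5/13: (-32/17, 60/17) → (684/221, -560/221)
T3 scale by (1, -1): (684/221, -560/221) → (684/221, 560/221)

T(p) = (684/221, 560/221)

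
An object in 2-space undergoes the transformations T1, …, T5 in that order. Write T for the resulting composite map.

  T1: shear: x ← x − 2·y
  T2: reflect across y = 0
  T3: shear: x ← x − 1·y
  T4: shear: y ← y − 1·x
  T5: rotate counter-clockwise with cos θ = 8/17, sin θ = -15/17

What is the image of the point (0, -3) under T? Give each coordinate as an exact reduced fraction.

T(p) = (24/17, -45/17)

T1 shear: x ← x − 2·y: (0, -3) → (6, -3)
T2 reflect across y = 0: (6, -3) → (6, 3)
T3 shear: x ← x − 1·y: (6, 3) → (3, 3)
T4 shear: y ← y − 1·x: (3, 3) → (3, 0)
T5 rotate counter-clockwise with cos θ = 8/17, sin θ = -15/17: (3, 0) → (24/17, -45/17)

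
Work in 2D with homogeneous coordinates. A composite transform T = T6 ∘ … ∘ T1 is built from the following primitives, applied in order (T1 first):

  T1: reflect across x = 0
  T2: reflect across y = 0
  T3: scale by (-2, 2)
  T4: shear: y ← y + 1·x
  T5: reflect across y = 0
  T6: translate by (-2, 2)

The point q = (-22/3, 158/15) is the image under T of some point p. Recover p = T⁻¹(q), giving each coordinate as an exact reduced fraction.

p = (-8/3, 8/5)

T1 = [-1 0 0; 0 1 0; 0 0 1]
T2·T1 = [-1 0 0; 0 -1 0; 0 0 1]
T3·…·T1 = [2 0 0; 0 -2 0; 0 0 1]
T4·…·T1 = [2 0 0; 2 -2 0; 0 0 1]
T5·…·T1 = [2 0 0; -2 2 0; 0 0 1]
T6·…·T1 = [2 0 -2; -2 2 2; 0 0 1]
det M = 4; M⁻¹ = [1/2 0 1; 1/2 1/2 0; 0 0 1]
M⁻¹ · (-22/3, 158/15)ᵀ = (-8/3, 8/5)ᵀ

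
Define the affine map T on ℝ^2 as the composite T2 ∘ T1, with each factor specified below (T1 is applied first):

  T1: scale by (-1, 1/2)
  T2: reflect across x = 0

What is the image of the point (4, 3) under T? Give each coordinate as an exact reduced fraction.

T1 scale by (-1, 1/2): (4, 3) → (-4, 3/2)
T2 reflect across x = 0: (-4, 3/2) → (4, 3/2)

T(p) = (4, 3/2)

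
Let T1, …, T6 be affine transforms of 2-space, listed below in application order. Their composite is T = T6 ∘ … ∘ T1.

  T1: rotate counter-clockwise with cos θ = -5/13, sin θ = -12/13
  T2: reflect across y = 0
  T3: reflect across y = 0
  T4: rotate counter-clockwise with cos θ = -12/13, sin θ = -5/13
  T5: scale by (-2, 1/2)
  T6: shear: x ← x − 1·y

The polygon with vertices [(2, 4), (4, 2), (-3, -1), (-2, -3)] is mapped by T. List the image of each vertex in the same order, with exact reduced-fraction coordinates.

image vertices: (7, 1), (2, 2), (-1/2, -3/2), (-5, -1)

T1 rotate counter-clockwise with cos θ = -5/13, sin θ = -12/13: (2, 4) → (38/13, -44/13); (4, 2) → (4/13, -58/13); (-3, -1) → (3/13, 41/13); (-2, -3) → (-2, 3)
T2 reflect across y = 0: (38/13, -44/13) → (38/13, 44/13); (4/13, -58/13) → (4/13, 58/13); (3/13, 41/13) → (3/13, -41/13); (-2, 3) → (-2, -3)
T3 reflect across y = 0: (38/13, 44/13) → (38/13, -44/13); (4/13, 58/13) → (4/13, -58/13); (3/13, -41/13) → (3/13, 41/13); (-2, -3) → (-2, 3)
T4 rotate counter-clockwise with cos θ = -12/13, sin θ = -5/13: (38/13, -44/13) → (-4, 2); (4/13, -58/13) → (-2, 4); (3/13, 41/13) → (1, -3); (-2, 3) → (3, -2)
T5 scale by (-2, 1/2): (-4, 2) → (8, 1); (-2, 4) → (4, 2); (1, -3) → (-2, -3/2); (3, -2) → (-6, -1)
T6 shear: x ← x − 1·y: (8, 1) → (7, 1); (4, 2) → (2, 2); (-2, -3/2) → (-1/2, -3/2); (-6, -1) → (-5, -1)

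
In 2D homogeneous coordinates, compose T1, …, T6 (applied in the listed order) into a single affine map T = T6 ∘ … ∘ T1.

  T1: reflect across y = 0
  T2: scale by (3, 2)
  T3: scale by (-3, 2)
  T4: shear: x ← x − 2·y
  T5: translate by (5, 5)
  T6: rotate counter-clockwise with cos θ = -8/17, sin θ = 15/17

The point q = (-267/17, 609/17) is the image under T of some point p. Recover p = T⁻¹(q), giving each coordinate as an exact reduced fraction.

p = (-2, 2)

T1 = [1 0 0; 0 -1 0; 0 0 1]
T2·T1 = [3 0 0; 0 -2 0; 0 0 1]
T3·…·T1 = [-9 0 0; 0 -4 0; 0 0 1]
T4·…·T1 = [-9 8 0; 0 -4 0; 0 0 1]
T5·…·T1 = [-9 8 5; 0 -4 5; 0 0 1]
T6·…·T1 = [72/17 -4/17 -115/17; -135/17 152/17 35/17; 0 0 1]
det M = 36; M⁻¹ = [38/153 1/153 5/3; 15/68 2/17 5/4; 0 0 1]
M⁻¹ · (-267/17, 609/17)ᵀ = (-2, 2)ᵀ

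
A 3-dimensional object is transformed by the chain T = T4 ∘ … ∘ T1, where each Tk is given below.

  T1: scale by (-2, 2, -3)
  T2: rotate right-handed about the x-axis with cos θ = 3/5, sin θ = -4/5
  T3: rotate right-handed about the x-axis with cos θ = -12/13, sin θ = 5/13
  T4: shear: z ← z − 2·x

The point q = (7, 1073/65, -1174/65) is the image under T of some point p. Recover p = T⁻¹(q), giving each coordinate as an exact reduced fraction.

p = (-7/2, -4, 5)

T1 = [-2 0 0 0; 0 2 0 0; 0 0 -3 0; 0 0 0 1]
T2·T1 = [-2 0 0 0; 0 6/5 -12/5 0; 0 -8/5 -9/5 0; 0 0 0 1]
T3·…·T1 = [-2 0 0 0; 0 -32/65 189/65 0; 0 126/65 48/65 0; 0 0 0 1]
T4·…·T1 = [-2 0 0 0; 0 -32/65 189/65 0; 4 126/65 48/65 0; 0 0 0 1]
det M = 12; M⁻¹ = [-1/2 0 0 0; 63/65 -8/65 63/130 0; 32/195 21/65 16/195 0; 0 0 0 1]
M⁻¹ · (7, 1073/65, -1174/65)ᵀ = (-7/2, -4, 5)ᵀ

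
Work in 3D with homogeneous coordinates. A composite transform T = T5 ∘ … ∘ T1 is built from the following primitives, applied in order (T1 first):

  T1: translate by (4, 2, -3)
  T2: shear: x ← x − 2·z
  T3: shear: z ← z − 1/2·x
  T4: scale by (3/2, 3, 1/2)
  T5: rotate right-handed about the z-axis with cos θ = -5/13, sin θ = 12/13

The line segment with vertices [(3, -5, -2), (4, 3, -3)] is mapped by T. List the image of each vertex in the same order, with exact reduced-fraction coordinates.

image vertices: (-3/2, 27, -27/4), (-330/13, 285/13, -8)

T1 translate by (4, 2, -3): (3, -5, -2) → (7, -3, -5); (4, 3, -3) → (8, 5, -6)
T2 shear: x ← x − 2·z: (7, -3, -5) → (17, -3, -5); (8, 5, -6) → (20, 5, -6)
T3 shear: z ← z − 1/2·x: (17, -3, -5) → (17, -3, -27/2); (20, 5, -6) → (20, 5, -16)
T4 scale by (3/2, 3, 1/2): (17, -3, -27/2) → (51/2, -9, -27/4); (20, 5, -16) → (30, 15, -8)
T5 rotate right-handed about the z-axis with cos θ = -5/13, sin θ = 12/13: (51/2, -9, -27/4) → (-3/2, 27, -27/4); (30, 15, -8) → (-330/13, 285/13, -8)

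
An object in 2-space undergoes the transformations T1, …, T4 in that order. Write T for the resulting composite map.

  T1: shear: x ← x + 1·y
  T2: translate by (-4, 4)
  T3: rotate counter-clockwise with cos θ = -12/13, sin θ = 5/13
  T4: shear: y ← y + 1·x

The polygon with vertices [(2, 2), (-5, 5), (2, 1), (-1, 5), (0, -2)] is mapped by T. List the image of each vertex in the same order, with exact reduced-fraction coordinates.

image vertices: (-30/13, -102/13), (3/13, -125/13), (-1, -6), (-45/13, -153/13), (62/13, 8/13)

T1 shear: x ← x + 1·y: (2, 2) → (4, 2); (-5, 5) → (0, 5); (2, 1) → (3, 1); (-1, 5) → (4, 5); (0, -2) → (-2, -2)
T2 translate by (-4, 4): (4, 2) → (0, 6); (0, 5) → (-4, 9); (3, 1) → (-1, 5); (4, 5) → (0, 9); (-2, -2) → (-6, 2)
T3 rotate counter-clockwise with cos θ = -12/13, sin θ = 5/13: (0, 6) → (-30/13, -72/13); (-4, 9) → (3/13, -128/13); (-1, 5) → (-1, -5); (0, 9) → (-45/13, -108/13); (-6, 2) → (62/13, -54/13)
T4 shear: y ← y + 1·x: (-30/13, -72/13) → (-30/13, -102/13); (3/13, -128/13) → (3/13, -125/13); (-1, -5) → (-1, -6); (-45/13, -108/13) → (-45/13, -153/13); (62/13, -54/13) → (62/13, 8/13)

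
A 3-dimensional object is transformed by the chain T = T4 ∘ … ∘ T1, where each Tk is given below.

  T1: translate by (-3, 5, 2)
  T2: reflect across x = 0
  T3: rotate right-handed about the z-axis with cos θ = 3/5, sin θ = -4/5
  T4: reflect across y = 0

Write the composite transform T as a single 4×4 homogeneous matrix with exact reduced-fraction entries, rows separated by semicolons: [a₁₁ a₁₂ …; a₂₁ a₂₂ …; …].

T1 = [1 0 0 -3; 0 1 0 5; 0 0 1 2; 0 0 0 1]
T2·T1 = [-1 0 0 3; 0 1 0 5; 0 0 1 2; 0 0 0 1]
T3·…·T1 = [-3/5 4/5 0 29/5; 4/5 3/5 0 3/5; 0 0 1 2; 0 0 0 1]
T4·…·T1 = [-3/5 4/5 0 29/5; -4/5 -3/5 0 -3/5; 0 0 1 2; 0 0 0 1]

T = [-3/5 4/5 0 29/5; -4/5 -3/5 0 -3/5; 0 0 1 2; 0 0 0 1]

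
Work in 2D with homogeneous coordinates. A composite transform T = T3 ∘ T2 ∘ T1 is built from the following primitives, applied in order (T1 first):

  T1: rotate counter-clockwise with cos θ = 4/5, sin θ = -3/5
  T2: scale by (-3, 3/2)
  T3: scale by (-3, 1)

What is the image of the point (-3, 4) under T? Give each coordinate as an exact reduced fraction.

T1 rotate counter-clockwise with cos θ = 4/5, sin θ = -3/5: (-3, 4) → (0, 5)
T2 scale by (-3, 3/2): (0, 5) → (0, 15/2)
T3 scale by (-3, 1): (0, 15/2) → (0, 15/2)

T(p) = (0, 15/2)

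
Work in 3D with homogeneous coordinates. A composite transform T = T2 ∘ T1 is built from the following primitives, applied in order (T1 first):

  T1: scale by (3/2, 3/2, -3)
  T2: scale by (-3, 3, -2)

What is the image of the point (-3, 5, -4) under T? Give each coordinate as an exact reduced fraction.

T(p) = (27/2, 45/2, -24)

T1 scale by (3/2, 3/2, -3): (-3, 5, -4) → (-9/2, 15/2, 12)
T2 scale by (-3, 3, -2): (-9/2, 15/2, 12) → (27/2, 45/2, -24)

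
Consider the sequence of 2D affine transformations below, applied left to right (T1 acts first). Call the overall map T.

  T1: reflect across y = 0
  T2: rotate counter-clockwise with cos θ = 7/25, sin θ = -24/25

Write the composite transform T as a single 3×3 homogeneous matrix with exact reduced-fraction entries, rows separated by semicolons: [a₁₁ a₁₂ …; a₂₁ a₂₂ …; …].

T = [7/25 -24/25 0; -24/25 -7/25 0; 0 0 1]

T1 = [1 0 0; 0 -1 0; 0 0 1]
T2·T1 = [7/25 -24/25 0; -24/25 -7/25 0; 0 0 1]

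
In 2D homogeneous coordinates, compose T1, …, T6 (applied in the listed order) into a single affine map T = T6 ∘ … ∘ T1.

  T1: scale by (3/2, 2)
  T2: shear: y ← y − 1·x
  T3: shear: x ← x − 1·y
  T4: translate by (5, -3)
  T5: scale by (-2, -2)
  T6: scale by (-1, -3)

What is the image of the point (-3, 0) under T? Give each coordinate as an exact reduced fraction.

T1 scale by (3/2, 2): (-3, 0) → (-9/2, 0)
T2 shear: y ← y − 1·x: (-9/2, 0) → (-9/2, 9/2)
T3 shear: x ← x − 1·y: (-9/2, 9/2) → (-9, 9/2)
T4 translate by (5, -3): (-9, 9/2) → (-4, 3/2)
T5 scale by (-2, -2): (-4, 3/2) → (8, -3)
T6 scale by (-1, -3): (8, -3) → (-8, 9)

T(p) = (-8, 9)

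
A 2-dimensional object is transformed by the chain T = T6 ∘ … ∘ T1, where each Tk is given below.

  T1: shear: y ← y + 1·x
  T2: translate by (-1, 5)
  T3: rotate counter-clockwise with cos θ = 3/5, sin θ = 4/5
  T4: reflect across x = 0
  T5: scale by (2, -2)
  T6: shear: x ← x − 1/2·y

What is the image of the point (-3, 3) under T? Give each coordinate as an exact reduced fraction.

T1 shear: y ← y + 1·x: (-3, 3) → (-3, 0)
T2 translate by (-1, 5): (-3, 0) → (-4, 5)
T3 rotate counter-clockwise with cos θ = 3/5, sin θ = 4/5: (-4, 5) → (-32/5, -1/5)
T4 reflect across x = 0: (-32/5, -1/5) → (32/5, -1/5)
T5 scale by (2, -2): (32/5, -1/5) → (64/5, 2/5)
T6 shear: x ← x − 1/2·y: (64/5, 2/5) → (63/5, 2/5)

T(p) = (63/5, 2/5)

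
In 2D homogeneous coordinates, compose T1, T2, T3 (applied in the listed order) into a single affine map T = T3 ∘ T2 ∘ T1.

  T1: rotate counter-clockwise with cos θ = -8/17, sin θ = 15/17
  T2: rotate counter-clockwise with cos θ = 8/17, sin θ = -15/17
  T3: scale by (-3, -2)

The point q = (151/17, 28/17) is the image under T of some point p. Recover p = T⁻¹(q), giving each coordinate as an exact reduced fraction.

T1 = [-8/17 -15/17 0; 15/17 -8/17 0; 0 0 1]
T2·T1 = [161/289 -240/289 0; 240/289 161/289 0; 0 0 1]
T3·…·T1 = [-483/289 720/289 0; -480/289 -322/289 0; 0 0 1]
det M = 6; M⁻¹ = [-161/867 -120/289 0; 80/289 -161/578 0; 0 0 1]
M⁻¹ · (151/17, 28/17)ᵀ = (-7/3, 2)ᵀ

p = (-7/3, 2)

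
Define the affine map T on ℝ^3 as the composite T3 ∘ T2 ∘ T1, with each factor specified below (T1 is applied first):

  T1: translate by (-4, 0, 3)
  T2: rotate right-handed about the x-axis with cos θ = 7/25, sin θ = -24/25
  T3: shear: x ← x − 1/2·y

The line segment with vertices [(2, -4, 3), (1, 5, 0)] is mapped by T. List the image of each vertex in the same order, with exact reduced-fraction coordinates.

T1 translate by (-4, 0, 3): (2, -4, 3) → (-2, -4, 6); (1, 5, 0) → (-3, 5, 3)
T2 rotate right-handed about the x-axis with cos θ = 7/25, sin θ = -24/25: (-2, -4, 6) → (-2, 116/25, 138/25); (-3, 5, 3) → (-3, 107/25, -99/25)
T3 shear: x ← x − 1/2·y: (-2, 116/25, 138/25) → (-108/25, 116/25, 138/25); (-3, 107/25, -99/25) → (-257/50, 107/25, -99/25)

image vertices: (-108/25, 116/25, 138/25), (-257/50, 107/25, -99/25)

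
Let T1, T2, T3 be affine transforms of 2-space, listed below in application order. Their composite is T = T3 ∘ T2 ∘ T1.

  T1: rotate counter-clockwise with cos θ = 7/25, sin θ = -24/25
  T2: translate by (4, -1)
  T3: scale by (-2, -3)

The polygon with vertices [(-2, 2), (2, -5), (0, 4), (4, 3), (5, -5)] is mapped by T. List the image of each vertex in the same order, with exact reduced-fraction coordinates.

image vertices: (-268/25, -111/25), (12/25, 324/25), (-392/25, -9/25), (-16, 12), (-6/5, 108/5)

T1 rotate counter-clockwise with cos θ = 7/25, sin θ = -24/25: (-2, 2) → (34/25, 62/25); (2, -5) → (-106/25, -83/25); (0, 4) → (96/25, 28/25); (4, 3) → (4, -3); (5, -5) → (-17/5, -31/5)
T2 translate by (4, -1): (34/25, 62/25) → (134/25, 37/25); (-106/25, -83/25) → (-6/25, -108/25); (96/25, 28/25) → (196/25, 3/25); (4, -3) → (8, -4); (-17/5, -31/5) → (3/5, -36/5)
T3 scale by (-2, -3): (134/25, 37/25) → (-268/25, -111/25); (-6/25, -108/25) → (12/25, 324/25); (196/25, 3/25) → (-392/25, -9/25); (8, -4) → (-16, 12); (3/5, -36/5) → (-6/5, 108/5)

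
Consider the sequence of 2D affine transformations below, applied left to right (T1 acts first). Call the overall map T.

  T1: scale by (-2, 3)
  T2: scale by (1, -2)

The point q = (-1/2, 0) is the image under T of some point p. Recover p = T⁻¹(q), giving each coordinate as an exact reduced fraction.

T1 = [-2 0 0; 0 3 0; 0 0 1]
T2·T1 = [-2 0 0; 0 -6 0; 0 0 1]
det M = 12; M⁻¹ = [-1/2 0 0; 0 -1/6 0; 0 0 1]
M⁻¹ · (-1/2, 0)ᵀ = (1/4, 0)ᵀ

p = (1/4, 0)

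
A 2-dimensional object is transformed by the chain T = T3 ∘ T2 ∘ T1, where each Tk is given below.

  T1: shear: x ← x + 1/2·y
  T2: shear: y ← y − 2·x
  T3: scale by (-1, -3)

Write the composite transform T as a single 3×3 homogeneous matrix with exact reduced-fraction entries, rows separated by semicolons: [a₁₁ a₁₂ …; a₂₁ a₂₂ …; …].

T = [-1 -1/2 0; 6 0 0; 0 0 1]

T1 = [1 1/2 0; 0 1 0; 0 0 1]
T2·T1 = [1 1/2 0; -2 0 0; 0 0 1]
T3·…·T1 = [-1 -1/2 0; 6 0 0; 0 0 1]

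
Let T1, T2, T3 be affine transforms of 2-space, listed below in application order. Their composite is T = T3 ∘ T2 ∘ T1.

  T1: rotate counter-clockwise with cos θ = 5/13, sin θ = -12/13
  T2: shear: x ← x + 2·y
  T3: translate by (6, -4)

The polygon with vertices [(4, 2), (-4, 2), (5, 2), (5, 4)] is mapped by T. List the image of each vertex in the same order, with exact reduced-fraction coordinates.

T1 rotate counter-clockwise with cos θ = 5/13, sin θ = -12/13: (4, 2) → (44/13, -38/13); (-4, 2) → (4/13, 58/13); (5, 2) → (49/13, -50/13); (5, 4) → (73/13, -40/13)
T2 shear: x ← x + 2·y: (44/13, -38/13) → (-32/13, -38/13); (4/13, 58/13) → (120/13, 58/13); (49/13, -50/13) → (-51/13, -50/13); (73/13, -40/13) → (-7/13, -40/13)
T3 translate by (6, -4): (-32/13, -38/13) → (46/13, -90/13); (120/13, 58/13) → (198/13, 6/13); (-51/13, -50/13) → (27/13, -102/13); (-7/13, -40/13) → (71/13, -92/13)

image vertices: (46/13, -90/13), (198/13, 6/13), (27/13, -102/13), (71/13, -92/13)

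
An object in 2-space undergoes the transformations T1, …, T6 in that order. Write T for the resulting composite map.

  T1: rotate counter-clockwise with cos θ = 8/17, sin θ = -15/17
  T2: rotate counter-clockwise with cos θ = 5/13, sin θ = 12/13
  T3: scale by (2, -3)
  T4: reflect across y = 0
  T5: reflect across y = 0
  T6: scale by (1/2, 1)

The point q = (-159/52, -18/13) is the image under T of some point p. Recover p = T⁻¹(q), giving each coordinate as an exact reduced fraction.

p = (-3, 3/4)

T1 = [8/17 15/17 0; -15/17 8/17 0; 0 0 1]
T2·T1 = [220/221 -21/221 0; 21/221 220/221 0; 0 0 1]
T3·…·T1 = [440/221 -42/221 0; -63/221 -660/221 0; 0 0 1]
T4·…·T1 = [440/221 -42/221 0; 63/221 660/221 0; 0 0 1]
T5·…·T1 = [440/221 -42/221 0; -63/221 -660/221 0; 0 0 1]
T6·…·T1 = [220/221 -21/221 0; -63/221 -660/221 0; 0 0 1]
det M = -3; M⁻¹ = [220/221 -7/221 0; -21/221 -220/663 0; 0 0 1]
M⁻¹ · (-159/52, -18/13)ᵀ = (-3, 3/4)ᵀ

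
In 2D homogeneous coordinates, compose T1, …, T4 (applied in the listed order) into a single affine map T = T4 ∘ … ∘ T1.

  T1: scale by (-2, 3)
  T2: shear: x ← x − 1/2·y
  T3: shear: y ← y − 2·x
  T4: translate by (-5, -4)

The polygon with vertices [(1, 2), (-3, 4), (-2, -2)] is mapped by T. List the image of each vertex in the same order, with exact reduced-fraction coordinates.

image vertices: (-10, 12), (-5, 8), (2, -24)

T1 scale by (-2, 3): (1, 2) → (-2, 6); (-3, 4) → (6, 12); (-2, -2) → (4, -6)
T2 shear: x ← x − 1/2·y: (-2, 6) → (-5, 6); (6, 12) → (0, 12); (4, -6) → (7, -6)
T3 shear: y ← y − 2·x: (-5, 6) → (-5, 16); (0, 12) → (0, 12); (7, -6) → (7, -20)
T4 translate by (-5, -4): (-5, 16) → (-10, 12); (0, 12) → (-5, 8); (7, -20) → (2, -24)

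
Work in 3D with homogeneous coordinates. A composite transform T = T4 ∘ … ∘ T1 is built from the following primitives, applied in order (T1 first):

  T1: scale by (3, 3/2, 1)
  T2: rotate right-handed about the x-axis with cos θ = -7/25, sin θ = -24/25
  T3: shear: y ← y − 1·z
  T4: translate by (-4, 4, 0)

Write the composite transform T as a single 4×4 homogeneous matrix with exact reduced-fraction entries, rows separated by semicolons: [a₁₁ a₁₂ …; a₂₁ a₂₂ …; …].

T1 = [3 0 0 0; 0 3/2 0 0; 0 0 1 0; 0 0 0 1]
T2·T1 = [3 0 0 0; 0 -21/50 24/25 0; 0 -36/25 -7/25 0; 0 0 0 1]
T3·…·T1 = [3 0 0 0; 0 51/50 31/25 0; 0 -36/25 -7/25 0; 0 0 0 1]
T4·…·T1 = [3 0 0 -4; 0 51/50 31/25 4; 0 -36/25 -7/25 0; 0 0 0 1]

T = [3 0 0 -4; 0 51/50 31/25 4; 0 -36/25 -7/25 0; 0 0 0 1]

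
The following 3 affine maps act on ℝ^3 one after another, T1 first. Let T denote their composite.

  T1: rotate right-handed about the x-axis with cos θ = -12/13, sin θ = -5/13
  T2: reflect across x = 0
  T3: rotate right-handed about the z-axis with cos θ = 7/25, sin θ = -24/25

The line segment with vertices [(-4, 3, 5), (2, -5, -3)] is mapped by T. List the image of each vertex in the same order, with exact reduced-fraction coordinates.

T1 rotate right-handed about the x-axis with cos θ = -12/13, sin θ = -5/13: (-4, 3, 5) → (-4, -11/13, -75/13); (2, -5, -3) → (2, 45/13, 61/13)
T2 reflect across x = 0: (-4, -11/13, -75/13) → (4, -11/13, -75/13); (2, 45/13, 61/13) → (-2, 45/13, 61/13)
T3 rotate right-handed about the z-axis with cos θ = 7/25, sin θ = -24/25: (4, -11/13, -75/13) → (4/13, -53/13, -75/13); (-2, 45/13, 61/13) → (898/325, 939/325, 61/13)

image vertices: (4/13, -53/13, -75/13), (898/325, 939/325, 61/13)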